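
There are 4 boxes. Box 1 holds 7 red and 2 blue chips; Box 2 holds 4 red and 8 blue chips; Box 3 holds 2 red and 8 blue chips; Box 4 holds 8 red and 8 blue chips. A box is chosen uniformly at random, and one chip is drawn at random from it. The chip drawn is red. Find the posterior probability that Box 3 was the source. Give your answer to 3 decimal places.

Posterior probability ≈ 0.110

Tabulate prior·likelihood by source: [1] prior 0.25, lik 0.7778, product 0.1944; [2] prior 0.25, lik 0.3333, product 0.08333; [3] prior 0.25, lik 0.2, product 0.05000; [4] prior 0.25, lik 0.5, product 0.1250.
Normalizing constant = 0.45278; the posterior for Box 3 is its product over the sum, 0.05000/0.45278 = 0.110.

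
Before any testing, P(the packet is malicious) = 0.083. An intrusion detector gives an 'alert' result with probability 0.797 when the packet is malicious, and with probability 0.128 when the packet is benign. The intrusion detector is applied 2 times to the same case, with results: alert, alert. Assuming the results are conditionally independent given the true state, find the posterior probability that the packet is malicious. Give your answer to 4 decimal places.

Let H be the event that the packet is malicious; start with P(H) = 0.083. P('alert'|H) = 0.797, P('alert'|¬H) = 0.128.
Update on result 1 ('alert'): P(H) ← 0.797·0.0830 / (0.797·0.0830 + 0.128·0.9170) = 0.066151/0.18353 = 0.3604.
Update on result 2 ('alert'): P(H) ← 0.797·0.3604 / (0.797·0.3604 + 0.128·0.6396) = 0.28727/0.36914 = 0.7782.

Posterior P(H) ≈ 0.7782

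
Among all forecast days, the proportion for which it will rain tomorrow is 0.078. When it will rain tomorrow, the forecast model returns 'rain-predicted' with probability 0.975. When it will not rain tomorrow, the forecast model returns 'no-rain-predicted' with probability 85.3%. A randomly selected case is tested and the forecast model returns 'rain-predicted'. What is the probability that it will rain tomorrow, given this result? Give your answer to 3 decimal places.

Let H be the event that it will rain tomorrow. P(H) = 0.078, so P(¬H) = 0.922. With E the 'rain-predicted' result, P(E|H) = 0.975 and P(E|¬H) = 0.147.
P(E) = 0.975·0.078 + 0.147·0.922 = 0.076050 + 0.13553 = 0.21158.
By Bayes' theorem, P(H|E) = 0.076050 / 0.21158 = 0.359.

P(H | E) ≈ 0.359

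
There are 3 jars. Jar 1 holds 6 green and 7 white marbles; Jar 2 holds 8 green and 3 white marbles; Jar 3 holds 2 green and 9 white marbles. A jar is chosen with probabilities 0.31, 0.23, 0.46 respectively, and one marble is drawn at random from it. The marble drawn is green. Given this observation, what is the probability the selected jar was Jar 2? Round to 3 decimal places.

Tabulate prior·likelihood by source: [1] prior 0.31, lik 0.4615, product 0.1431; [2] prior 0.23, lik 0.7273, product 0.1673; [3] prior 0.46, lik 0.1818, product 0.08364.
Normalizing constant = 0.39399; the posterior for Jar 2 is its product over the sum, 0.1673/0.39399 = 0.425.

Posterior probability ≈ 0.425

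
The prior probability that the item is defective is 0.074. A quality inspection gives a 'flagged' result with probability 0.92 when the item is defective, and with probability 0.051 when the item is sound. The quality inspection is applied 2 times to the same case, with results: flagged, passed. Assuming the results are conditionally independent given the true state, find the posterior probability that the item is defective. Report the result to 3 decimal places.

Let H be the event that the item is defective; start with P(H) = 0.074. P('flagged'|H) = 0.92, P('flagged'|¬H) = 0.051.
Update on result 1 ('flagged'): P(H) ← 0.92·0.0740 / (0.92·0.0740 + 0.051·0.9260) = 0.068080/0.11531 = 0.5904.
Update on result 2 ('passed'): P(H) ← 0.08·0.5904 / (0.08·0.5904 + 0.949·0.4096) = 0.047234/0.43592 = 0.1084.

Posterior P(H) ≈ 0.108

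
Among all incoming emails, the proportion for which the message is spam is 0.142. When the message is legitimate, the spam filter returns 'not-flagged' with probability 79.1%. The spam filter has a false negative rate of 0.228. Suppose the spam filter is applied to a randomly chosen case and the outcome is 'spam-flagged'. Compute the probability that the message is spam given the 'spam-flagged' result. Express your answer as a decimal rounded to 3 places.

Write H for 'the message is spam'. Prior odds H:¬H = 0.142/0.858 = 0.16550. For the 'spam-flagged' outcome, the likelihood ratio is 0.772/0.209 = 3.6938.
Posterior odds = 0.16550 × 3.6938 = 0.61132, so P(H|E) = 0.61132/(1+0.61132) = 0.379.

P(H | E) ≈ 0.379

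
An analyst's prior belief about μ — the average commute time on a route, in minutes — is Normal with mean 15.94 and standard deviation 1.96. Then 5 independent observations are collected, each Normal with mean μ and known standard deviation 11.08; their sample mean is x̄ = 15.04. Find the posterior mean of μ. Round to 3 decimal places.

Posterior mean ≈ 15.818

With known σ, the Normal prior is conjugate. Weight on the data is w = (n/σ²)/(n/σ² + 1/τ₀²) = 0.0407278/(0.0407278+0.260308) = 0.13529.
Posterior mean = w·x̄ + (1−w)·μ₀ = 0.13529·15.04 + 0.86471·15.94 = 15.818.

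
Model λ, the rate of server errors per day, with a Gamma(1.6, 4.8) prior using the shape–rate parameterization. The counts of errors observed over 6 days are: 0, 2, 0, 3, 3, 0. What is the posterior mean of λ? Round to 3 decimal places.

The Poisson likelihood adds the total count to the shape and the number of exposure periods to the rate. Here ∑xᵢ = 8 and n = 6, so shape 1.6→9.6 and rate 4.8→10.8.
Posterior mean = shape/rate = 9.6/10.8 = 0.889.

Posterior mean ≈ 0.889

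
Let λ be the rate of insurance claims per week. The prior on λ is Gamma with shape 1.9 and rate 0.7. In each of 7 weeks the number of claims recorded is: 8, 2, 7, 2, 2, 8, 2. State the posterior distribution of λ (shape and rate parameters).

Posterior: Gamma(shape=32.9, rate=7.7)

Total count ∑xᵢ = 31 over n = 7 weeks.
Gamma is conjugate to the Poisson likelihood: posterior is Gamma(shape = 1.9+31 = 32.9, rate = 0.7+7 = 7.7).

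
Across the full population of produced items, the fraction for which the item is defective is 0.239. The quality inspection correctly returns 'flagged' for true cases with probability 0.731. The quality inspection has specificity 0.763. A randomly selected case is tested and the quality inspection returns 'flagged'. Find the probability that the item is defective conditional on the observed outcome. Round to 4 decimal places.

P(H | E) ≈ 0.4920

Write H for 'the item is defective'. Prior odds H:¬H = 0.239/0.761 = 0.31406. For the 'flagged' outcome, the likelihood ratio is 0.731/0.237 = 3.0844.
Posterior odds = 0.31406 × 3.0844 = 0.96868, so P(H|E) = 0.96868/(1+0.96868) = 0.4920.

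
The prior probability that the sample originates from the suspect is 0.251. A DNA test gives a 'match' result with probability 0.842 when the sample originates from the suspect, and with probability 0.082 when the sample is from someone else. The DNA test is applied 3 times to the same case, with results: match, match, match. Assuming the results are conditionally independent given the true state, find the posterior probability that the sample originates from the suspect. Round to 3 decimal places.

Let H be the event that the sample originates from the suspect; start with P(H) = 0.251. P('match'|H) = 0.842, P('match'|¬H) = 0.082.
Update on result 1 ('match'): P(H) ← 0.842·0.2510 / (0.842·0.2510 + 0.082·0.7490) = 0.21134/0.27276 = 0.7748.
Update on result 2 ('match'): P(H) ← 0.842·0.7748 / (0.842·0.7748 + 0.082·0.2252) = 0.65240/0.67087 = 0.9725.
Update on result 3 ('match'): P(H) ← 0.842·0.9725 / (0.842·0.9725 + 0.082·0.0275) = 0.81883/0.82108 = 0.9973.

Posterior P(H) ≈ 0.997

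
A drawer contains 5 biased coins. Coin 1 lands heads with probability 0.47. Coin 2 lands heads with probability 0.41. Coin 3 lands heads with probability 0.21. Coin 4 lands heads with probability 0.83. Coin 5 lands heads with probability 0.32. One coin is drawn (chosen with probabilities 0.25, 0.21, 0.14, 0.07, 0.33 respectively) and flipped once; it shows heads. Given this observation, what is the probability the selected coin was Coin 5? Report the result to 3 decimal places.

Posterior probability ≈ 0.266

Tabulate prior·likelihood by source: [1] prior 0.25, lik 0.47, product 0.1175; [2] prior 0.21, lik 0.41, product 0.08610; [3] prior 0.14, lik 0.21, product 0.02940; [4] prior 0.07, lik 0.83, product 0.05810; [5] prior 0.33, lik 0.32, product 0.1056.
Normalizing constant = 0.39670; the posterior for Coin 5 is its product over the sum, 0.1056/0.39670 = 0.266.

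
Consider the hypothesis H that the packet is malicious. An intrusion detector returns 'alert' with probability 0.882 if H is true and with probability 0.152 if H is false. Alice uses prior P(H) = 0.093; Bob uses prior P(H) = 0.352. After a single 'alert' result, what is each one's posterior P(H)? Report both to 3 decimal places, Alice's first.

Alice: 0.373; Bob: 0.759

The likelihood ratio for an 'alert' result is 0.882/0.152 = 5.8026.
Alice: prior odds 0.093/0.907 = 0.10254; posterior odds 0.59498; posterior probability 0.373.
Bob: prior odds 0.352/0.648 = 0.54321; posterior odds 3.1520; posterior probability 0.759.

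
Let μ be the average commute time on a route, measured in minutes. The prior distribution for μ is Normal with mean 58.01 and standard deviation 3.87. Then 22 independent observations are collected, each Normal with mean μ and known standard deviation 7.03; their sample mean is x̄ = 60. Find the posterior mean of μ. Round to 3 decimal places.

Prior precision 1/τ₀² = 1/3.87² = 0.0667695; data precision n/σ² = 22/7.03² = 0.445156.
Posterior precision = 0.0667695 + 0.445156 = 0.511925.
Posterior mean = (0.0667695·58.01 + 0.445156·60) / 0.511925 = 59.740.

Posterior mean ≈ 59.740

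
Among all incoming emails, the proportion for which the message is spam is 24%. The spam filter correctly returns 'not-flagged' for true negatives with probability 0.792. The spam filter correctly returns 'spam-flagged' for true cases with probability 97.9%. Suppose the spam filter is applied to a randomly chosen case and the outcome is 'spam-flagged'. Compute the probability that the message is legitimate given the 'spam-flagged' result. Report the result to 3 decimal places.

P(¬H | E) ≈ 0.402

Let H be the event that the message is spam. P(H) = 0.24, so P(¬H) = 0.76. With E the 'spam-flagged' result, P(E|H) = 0.979 and P(E|¬H) = 0.208.
P(E) = 0.979·0.24 + 0.208·0.76 = 0.23496 + 0.15808 = 0.39304.
By Bayes' theorem, P(H|E) = 0.23496 / 0.39304 = 0.598. Hence P(¬H|E) = 1 − 0.598 = 0.402.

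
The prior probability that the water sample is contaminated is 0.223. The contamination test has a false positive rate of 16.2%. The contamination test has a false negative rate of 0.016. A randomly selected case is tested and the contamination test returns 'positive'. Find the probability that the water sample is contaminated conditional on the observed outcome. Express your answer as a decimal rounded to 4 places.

Write H for 'the water sample is contaminated'. Prior odds H:¬H = 0.223/0.777 = 0.28700. For the 'positive' outcome, the likelihood ratio is 0.984/0.162 = 6.0741.
Posterior odds = 0.28700 × 6.0741 = 1.7433, so P(H|E) = 1.7433/(1+1.7433) = 0.6355.

P(H | E) ≈ 0.6355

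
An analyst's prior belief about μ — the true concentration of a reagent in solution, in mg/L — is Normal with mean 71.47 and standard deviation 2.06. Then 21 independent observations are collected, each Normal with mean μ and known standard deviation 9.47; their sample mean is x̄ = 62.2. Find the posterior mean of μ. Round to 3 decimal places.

Prior precision 1/τ₀² = 1/2.06² = 0.235649; data precision n/σ² = 21/9.47² = 0.234164.
Posterior precision = 0.235649 + 0.234164 = 0.469813.
Posterior mean = (0.235649·71.47 + 0.234164·62.2) / 0.469813 = 66.850.

Posterior mean ≈ 66.850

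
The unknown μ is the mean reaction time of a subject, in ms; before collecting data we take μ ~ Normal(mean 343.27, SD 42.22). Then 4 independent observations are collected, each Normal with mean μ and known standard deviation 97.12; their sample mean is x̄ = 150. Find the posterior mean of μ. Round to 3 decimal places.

With known σ, the Normal prior is conjugate. Weight on the data is w = (n/σ²)/(n/σ² + 1/τ₀²) = 0.00042407/(0.00042407+0.00056100) = 0.43050.
Posterior mean = w·x̄ + (1−w)·μ₀ = 0.43050·150 + 0.56950·343.27 = 260.067.

Posterior mean ≈ 260.067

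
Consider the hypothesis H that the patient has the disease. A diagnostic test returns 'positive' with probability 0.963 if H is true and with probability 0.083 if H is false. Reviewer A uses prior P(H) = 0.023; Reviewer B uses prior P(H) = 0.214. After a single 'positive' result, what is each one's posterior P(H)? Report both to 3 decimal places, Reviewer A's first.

Reviewer A: 0.215; Reviewer B: 0.760

The likelihood ratio for a 'positive' result is 0.963/0.083 = 11.602.
Reviewer A: prior odds 0.023/0.977 = 0.023541; posterior odds 0.27314; posterior probability 0.215.
Reviewer B: prior odds 0.214/0.786 = 0.27226; posterior odds 3.1589; posterior probability 0.760.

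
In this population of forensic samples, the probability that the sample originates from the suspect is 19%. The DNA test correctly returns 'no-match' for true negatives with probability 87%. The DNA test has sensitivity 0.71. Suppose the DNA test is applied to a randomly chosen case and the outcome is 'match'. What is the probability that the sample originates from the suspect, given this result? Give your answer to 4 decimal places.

P(H | E) ≈ 0.5616

Write H for 'the sample originates from the suspect'. Prior odds H:¬H = 0.19/0.81 = 0.23457. For the 'match' outcome, the likelihood ratio is 0.71/0.13 = 5.4615.
Posterior odds = 0.23457 × 5.4615 = 1.2811, so P(H|E) = 1.2811/(1+1.2811) = 0.5616.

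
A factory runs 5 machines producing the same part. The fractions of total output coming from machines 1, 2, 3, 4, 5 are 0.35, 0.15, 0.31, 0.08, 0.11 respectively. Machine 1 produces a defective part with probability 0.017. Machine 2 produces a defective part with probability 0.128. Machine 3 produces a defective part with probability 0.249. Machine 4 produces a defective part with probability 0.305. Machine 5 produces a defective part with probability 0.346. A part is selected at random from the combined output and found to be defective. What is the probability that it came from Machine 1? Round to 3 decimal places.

Tabulate prior·likelihood by source: [1] prior 0.35, lik 0.017, product 0.005950; [2] prior 0.15, lik 0.128, product 0.01920; [3] prior 0.31, lik 0.249, product 0.07719; [4] prior 0.08, lik 0.305, product 0.02440; [5] prior 0.11, lik 0.346, product 0.03806.
Normalizing constant = 0.16480; the posterior for Machine 1 is its product over the sum, 0.005950/0.16480 = 0.036.

Posterior probability ≈ 0.036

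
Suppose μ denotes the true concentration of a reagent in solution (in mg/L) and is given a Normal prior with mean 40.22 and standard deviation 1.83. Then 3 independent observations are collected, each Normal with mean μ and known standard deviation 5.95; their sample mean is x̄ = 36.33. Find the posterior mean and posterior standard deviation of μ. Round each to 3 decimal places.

Posterior mean ≈ 39.360; posterior SD ≈ 1.615

With known σ, the Normal prior is conjugate. Weight on the data is w = (n/σ²)/(n/σ² + 1/τ₀²) = 0.0847398/(0.0847398+0.298606) = 0.22105.
Posterior mean = w·x̄ + (1−w)·μ₀ = 0.22105·36.33 + 0.77895·40.22 = 39.360. Posterior variance = 1/(0.0847398+0.298606) = 2.60861, so SD = 1.615.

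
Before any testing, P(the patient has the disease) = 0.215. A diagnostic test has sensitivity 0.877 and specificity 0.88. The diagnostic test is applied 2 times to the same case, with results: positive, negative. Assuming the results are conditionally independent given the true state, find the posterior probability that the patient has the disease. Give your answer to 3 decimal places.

Posterior P(H) ≈ 0.219

Let H be the event that the patient has the disease; start with P(H) = 0.215. P('positive'|H) = 0.877, P('positive'|¬H) = 0.12.
Update on result 1 ('positive'): P(H) ← 0.877·0.2150 / (0.877·0.2150 + 0.12·0.7850) = 0.18856/0.28275 = 0.6668.
Update on result 2 ('negative'): P(H) ← 0.123·0.6668 / (0.123·0.6668 + 0.88·0.3332) = 0.082022/0.37520 = 0.2186.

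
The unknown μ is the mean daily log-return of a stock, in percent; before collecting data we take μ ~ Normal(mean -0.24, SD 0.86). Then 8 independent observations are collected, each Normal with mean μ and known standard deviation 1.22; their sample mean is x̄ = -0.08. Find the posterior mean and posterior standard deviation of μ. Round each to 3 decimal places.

Prior precision 1/τ₀² = 1/0.86² = 1.35208; data precision n/σ² = 8/1.22² = 5.37490.
Posterior precision = 1.35208 + 5.37490 = 6.72698, giving posterior SD = 1/√6.72698 = 0.386.
Posterior mean = (1.35208·-0.24 + 5.37490·-0.08) / 6.72698 = -0.112.

Posterior mean ≈ -0.112; posterior SD ≈ 0.386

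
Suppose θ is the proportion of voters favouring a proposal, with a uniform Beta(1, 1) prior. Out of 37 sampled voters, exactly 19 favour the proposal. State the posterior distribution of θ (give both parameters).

Posterior: Beta(20, 19)

Observing 19 successes and 18 failures updates Beta(1, 1) by adding the success and failure counts to the two shape parameters: α = 1+19 = 20, β = 1+18 = 19.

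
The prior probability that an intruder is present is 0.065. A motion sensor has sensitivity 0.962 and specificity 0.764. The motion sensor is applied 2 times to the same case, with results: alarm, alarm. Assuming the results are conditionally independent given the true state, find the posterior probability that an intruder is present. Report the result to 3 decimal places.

Posterior P(H) ≈ 0.536

Let H be the event that an intruder is present; start with P(H) = 0.065. P('alarm'|H) = 0.962, P('alarm'|¬H) = 0.236.
Update on result 1 ('alarm'): P(H) ← 0.962·0.0650 / (0.962·0.0650 + 0.236·0.9350) = 0.062530/0.28319 = 0.2208.
Update on result 2 ('alarm'): P(H) ← 0.962·0.2208 / (0.962·0.2208 + 0.236·0.7792) = 0.21242/0.39631 = 0.5360.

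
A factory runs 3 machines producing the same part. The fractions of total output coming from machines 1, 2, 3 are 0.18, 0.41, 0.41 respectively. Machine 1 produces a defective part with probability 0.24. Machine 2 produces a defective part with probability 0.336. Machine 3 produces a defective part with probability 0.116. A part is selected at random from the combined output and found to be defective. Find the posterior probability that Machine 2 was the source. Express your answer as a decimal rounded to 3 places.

P(defective|M1) = 0.24; P(defective|M2) = 0.336; P(defective|M3) = 0.116.
Prior × likelihood for each source: 0.18·0.24=0.04320, 0.41·0.336=0.1378, 0.41·0.116=0.04756. Summing gives P(defective) = 0.22852.
P(Machine 2 | defective) = 0.1378 / 0.22852 = 0.603.

Posterior probability ≈ 0.603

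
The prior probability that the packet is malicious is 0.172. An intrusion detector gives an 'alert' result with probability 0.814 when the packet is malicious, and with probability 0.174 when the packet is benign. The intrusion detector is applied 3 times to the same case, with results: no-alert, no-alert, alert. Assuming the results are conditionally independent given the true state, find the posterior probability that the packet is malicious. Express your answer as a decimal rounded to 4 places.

Posterior P(H) ≈ 0.0470

With H the event that the packet is malicious, the joint likelihood of the observed sequence is P(data|H) = 0.186·0.186·0.814 = 0.028161 and P(data|¬H) = 0.826·0.826·0.174 = 0.11872.
Bayes: P(H|data) = 0.172·0.028161 / (0.172·0.028161 + 0.828·0.11872) = 0.0048437/0.10314 = 0.0470.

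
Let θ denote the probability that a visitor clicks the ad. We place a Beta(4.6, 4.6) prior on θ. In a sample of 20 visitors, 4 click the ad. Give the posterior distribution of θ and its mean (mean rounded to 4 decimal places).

The binomial likelihood is conjugate to the Beta prior: with 4 successes and 16 failures, the posterior is Beta(4.6+4, 4.6+16) = Beta(8.6, 20.6).
E[θ | data] = 8.6/(8.6+20.6) = 0.2945.

Posterior: Beta(8.6, 20.6); mean ≈ 0.2945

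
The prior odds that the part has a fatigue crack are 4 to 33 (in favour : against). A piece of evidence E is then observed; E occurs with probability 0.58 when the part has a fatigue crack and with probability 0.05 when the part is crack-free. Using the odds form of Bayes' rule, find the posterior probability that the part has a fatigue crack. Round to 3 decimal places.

Prior odds = 4/33 = 0.12121. In log-odds, ln(0.12121) = -2.1102.
Add log likelihood ratio: ln(11.600) = 2.4510.
Posterior log-odds = 0.34079, so posterior odds = exp(0.34079) = 1.4061. Converting, P(H|E) = 1.4061/2.4061 = 0.584.

Posterior probability ≈ 0.584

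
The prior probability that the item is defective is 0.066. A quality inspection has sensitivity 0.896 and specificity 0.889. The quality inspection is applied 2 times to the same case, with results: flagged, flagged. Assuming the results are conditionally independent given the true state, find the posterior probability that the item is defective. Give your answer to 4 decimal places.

Posterior P(H) ≈ 0.8216

Let H be the event that the item is defective; start with P(H) = 0.066. P('flagged'|H) = 0.896, P('flagged'|¬H) = 0.111.
Update on result 1 ('flagged'): P(H) ← 0.896·0.0660 / (0.896·0.0660 + 0.111·0.9340) = 0.059136/0.16281 = 0.3632.
Update on result 2 ('flagged'): P(H) ← 0.896·0.3632 / (0.896·0.3632 + 0.111·0.6368) = 0.32545/0.39613 = 0.8216.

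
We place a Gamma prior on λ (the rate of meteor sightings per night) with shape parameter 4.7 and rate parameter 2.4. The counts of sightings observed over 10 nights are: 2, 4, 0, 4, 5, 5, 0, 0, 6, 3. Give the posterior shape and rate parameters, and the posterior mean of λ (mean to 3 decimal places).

Posterior: Gamma(shape=33.7, rate=12.4); mean ≈ 2.718

Total count ∑xᵢ = 29 over n = 10 nights.
Gamma is conjugate to the Poisson likelihood: posterior is Gamma(shape = 4.7+29 = 33.7, rate = 2.4+10 = 12.4).
E[λ | data] = 33.7/12.4 = 2.718.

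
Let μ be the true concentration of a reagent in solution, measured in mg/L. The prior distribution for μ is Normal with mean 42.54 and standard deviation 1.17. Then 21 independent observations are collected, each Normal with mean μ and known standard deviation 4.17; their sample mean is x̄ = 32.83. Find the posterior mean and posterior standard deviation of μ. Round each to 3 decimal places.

Posterior mean ≈ 36.490; posterior SD ≈ 0.718

With known σ, the Normal prior is conjugate. Weight on the data is w = (n/σ²)/(n/σ² + 1/τ₀²) = 1.20767/(1.20767+0.730514) = 0.62309.
Posterior mean = w·x̄ + (1−w)·μ₀ = 0.62309·32.83 + 0.37691·42.54 = 36.490. Posterior variance = 1/(1.20767+0.730514) = 0.515948, so SD = 0.718.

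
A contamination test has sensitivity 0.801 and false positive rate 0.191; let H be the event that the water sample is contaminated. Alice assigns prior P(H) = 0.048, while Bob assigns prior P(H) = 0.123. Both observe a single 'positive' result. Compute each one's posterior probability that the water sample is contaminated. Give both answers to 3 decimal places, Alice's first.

P('+'|H) = 0.801, P('+'|¬H) = 0.191.
Alice: numerator 0.801·0.048 = 0.038448; evidence = 0.038448+0.191·0.952 = 0.22028; posterior = 0.175.
Bob: numerator 0.801·0.123 = 0.098523; evidence = 0.098523+0.191·0.877 = 0.26603; posterior = 0.370.

Alice: 0.175; Bob: 0.370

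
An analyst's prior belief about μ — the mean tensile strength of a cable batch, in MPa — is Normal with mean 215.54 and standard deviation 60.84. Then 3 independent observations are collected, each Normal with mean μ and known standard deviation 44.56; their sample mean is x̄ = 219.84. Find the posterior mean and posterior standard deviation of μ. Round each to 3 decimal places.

Posterior mean ≈ 219.188; posterior SD ≈ 23.695

Prior precision 1/τ₀² = 1/60.84² = 0.00027016; data precision n/σ² = 3/44.56² = 0.00151088.
Posterior precision = 0.00027016 + 0.00151088 = 0.00178104, giving posterior SD = 1/√0.00178104 = 23.695.
Posterior mean = (0.00027016·215.54 + 0.00151088·219.84) / 0.00178104 = 219.188.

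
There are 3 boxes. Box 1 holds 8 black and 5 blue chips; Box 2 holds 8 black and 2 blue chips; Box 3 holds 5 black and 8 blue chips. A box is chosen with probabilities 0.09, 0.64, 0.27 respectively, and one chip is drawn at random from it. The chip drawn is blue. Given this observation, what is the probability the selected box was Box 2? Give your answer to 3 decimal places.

P(blue|Box 1) = 0.3846; P(blue|Box 2) = 0.2; P(blue|Box 3) = 0.6154.
Prior × likelihood for each source: 0.09·0.3846=0.03462, 0.64·0.2=0.1280, 0.27·0.6154=0.1662. Summing gives P(blue) = 0.32877.
P(Box 2 | blue) = 0.1280 / 0.32877 = 0.389.

Posterior probability ≈ 0.389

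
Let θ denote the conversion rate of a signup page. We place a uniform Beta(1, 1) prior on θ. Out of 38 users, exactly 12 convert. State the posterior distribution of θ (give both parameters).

The binomial likelihood is conjugate to the Beta prior: with 12 successes and 26 failures, the posterior is Beta(1+12, 1+26) = Beta(13, 27).

Posterior: Beta(13, 27)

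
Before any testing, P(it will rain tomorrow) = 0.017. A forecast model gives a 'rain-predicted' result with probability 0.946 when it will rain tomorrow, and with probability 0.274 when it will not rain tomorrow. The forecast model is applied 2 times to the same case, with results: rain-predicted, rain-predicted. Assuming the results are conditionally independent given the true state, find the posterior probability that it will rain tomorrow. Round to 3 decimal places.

Posterior P(H) ≈ 0.171

Let H be the event that it will rain tomorrow; start with P(H) = 0.017. P('rain-predicted'|H) = 0.946, P('rain-predicted'|¬H) = 0.274.
Update on result 1 ('rain-predicted'): P(H) ← 0.946·0.0170 / (0.946·0.0170 + 0.274·0.9830) = 0.016082/0.28542 = 0.0563.
Update on result 2 ('rain-predicted'): P(H) ← 0.946·0.0563 / (0.946·0.0563 + 0.274·0.9437) = 0.053302/0.31186 = 0.1709.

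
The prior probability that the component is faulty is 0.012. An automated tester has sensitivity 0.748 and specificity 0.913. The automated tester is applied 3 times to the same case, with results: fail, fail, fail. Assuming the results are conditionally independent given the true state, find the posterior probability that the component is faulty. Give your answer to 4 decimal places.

Posterior P(H) ≈ 0.8853

Let H be the event that the component is faulty; start with P(H) = 0.012. P('fail'|H) = 0.748, P('fail'|¬H) = 0.087.
Update on result 1 ('fail'): P(H) ← 0.748·0.0120 / (0.748·0.0120 + 0.087·0.9880) = 0.0089760/0.094932 = 0.0946.
Update on result 2 ('fail'): P(H) ← 0.748·0.0946 / (0.748·0.0946 + 0.087·0.9054) = 0.070725/0.14950 = 0.4731.
Update on result 3 ('fail'): P(H) ← 0.748·0.4731 / (0.748·0.4731 + 0.087·0.5269) = 0.35386/0.39971 = 0.8853.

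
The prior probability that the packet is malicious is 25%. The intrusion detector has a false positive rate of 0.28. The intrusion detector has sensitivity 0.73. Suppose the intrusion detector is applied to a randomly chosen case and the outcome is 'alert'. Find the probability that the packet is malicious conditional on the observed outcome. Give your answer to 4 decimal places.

P(H | E) ≈ 0.4650

Write H for 'the packet is malicious'. Prior odds H:¬H = 0.25/0.75 = 0.33333. For the 'alert' outcome, the likelihood ratio is 0.73/0.28 = 2.6071.
Posterior odds = 0.33333 × 2.6071 = 0.86905, so P(H|E) = 0.86905/(1+0.86905) = 0.4650.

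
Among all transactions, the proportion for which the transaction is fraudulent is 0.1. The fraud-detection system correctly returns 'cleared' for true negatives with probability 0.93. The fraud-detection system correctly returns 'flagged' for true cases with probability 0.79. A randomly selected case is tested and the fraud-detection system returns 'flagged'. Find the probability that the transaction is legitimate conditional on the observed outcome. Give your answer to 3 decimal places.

Let H be the event that the transaction is fraudulent. P(H) = 0.1, so P(¬H) = 0.9. With E the 'flagged' result, P(E|H) = 0.79 and P(E|¬H) = 0.07.
P(E) = 0.79·0.1 + 0.07·0.9 = 0.079000 + 0.063000 = 0.14200.
By Bayes' theorem, P(H|E) = 0.079000 / 0.14200 = 0.556. Hence P(¬H|E) = 1 − 0.556 = 0.444.

P(¬H | E) ≈ 0.444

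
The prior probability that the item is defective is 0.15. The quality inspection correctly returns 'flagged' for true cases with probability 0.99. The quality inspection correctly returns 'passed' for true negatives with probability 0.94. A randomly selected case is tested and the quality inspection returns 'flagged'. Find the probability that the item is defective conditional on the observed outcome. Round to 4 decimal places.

P(H | E) ≈ 0.7444

Write H for 'the item is defective'. Prior odds H:¬H = 0.15/0.85 = 0.17647. For the 'flagged' outcome, the likelihood ratio is 0.99/0.06 = 16.500.
Posterior odds = 0.17647 × 16.500 = 2.9118, so P(H|E) = 2.9118/(1+2.9118) = 0.7444.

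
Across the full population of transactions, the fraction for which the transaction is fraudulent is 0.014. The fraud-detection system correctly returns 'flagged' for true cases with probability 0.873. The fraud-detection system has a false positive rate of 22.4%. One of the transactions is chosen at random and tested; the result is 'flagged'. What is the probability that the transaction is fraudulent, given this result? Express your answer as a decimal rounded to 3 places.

P(H | E) ≈ 0.052

Write H for 'the transaction is fraudulent'. Prior odds H:¬H = 0.014/0.986 = 0.014199. For the 'flagged' outcome, the likelihood ratio is 0.873/0.224 = 3.8973.
Posterior odds = 0.014199 × 3.8973 = 0.055337, so P(H|E) = 0.055337/(1+0.055337) = 0.052.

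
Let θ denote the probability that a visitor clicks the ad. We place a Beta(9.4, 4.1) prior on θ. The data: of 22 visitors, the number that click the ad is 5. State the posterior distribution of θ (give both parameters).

Posterior: Beta(14.4, 21.1)

Observing 5 successes and 17 failures updates Beta(9.4, 4.1) by adding the success and failure counts to the two shape parameters: α = 9.4+5 = 14.4, β = 4.1+17 = 21.1.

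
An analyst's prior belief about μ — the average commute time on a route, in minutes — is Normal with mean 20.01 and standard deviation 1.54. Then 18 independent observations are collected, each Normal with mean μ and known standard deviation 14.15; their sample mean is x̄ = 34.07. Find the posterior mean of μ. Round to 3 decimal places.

With known σ, the Normal prior is conjugate. Weight on the data is w = (n/σ²)/(n/σ² + 1/τ₀²) = 0.0899000/(0.0899000+0.421656) = 0.17574.
Posterior mean = w·x̄ + (1−w)·μ₀ = 0.17574·34.07 + 0.82426·20.01 = 22.481.

Posterior mean ≈ 22.481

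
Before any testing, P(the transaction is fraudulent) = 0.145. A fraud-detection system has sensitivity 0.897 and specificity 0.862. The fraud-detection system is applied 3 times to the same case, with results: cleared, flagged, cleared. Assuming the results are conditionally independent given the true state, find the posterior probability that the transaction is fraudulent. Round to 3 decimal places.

Let H be the event that the transaction is fraudulent; start with P(H) = 0.145. P('flagged'|H) = 0.897, P('flagged'|¬H) = 0.138.
Update on result 1 ('cleared'): P(H) ← 0.103·0.1450 / (0.103·0.1450 + 0.862·0.8550) = 0.014935/0.75194 = 0.0199.
Update on result 2 ('flagged'): P(H) ← 0.897·0.0199 / (0.897·0.0199 + 0.138·0.9801) = 0.017816/0.15308 = 0.1164.
Update on result 3 ('cleared'): P(H) ← 0.103·0.1164 / (0.103·0.1164 + 0.862·0.8836) = 0.011988/0.77366 = 0.0155.

Posterior P(H) ≈ 0.015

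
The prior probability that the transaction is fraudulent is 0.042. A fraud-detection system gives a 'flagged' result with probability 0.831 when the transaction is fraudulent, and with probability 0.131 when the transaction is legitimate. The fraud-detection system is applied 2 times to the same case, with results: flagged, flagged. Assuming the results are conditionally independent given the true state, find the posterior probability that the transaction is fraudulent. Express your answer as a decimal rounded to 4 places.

Posterior P(H) ≈ 0.6382

With H the event that the transaction is fraudulent, the joint likelihood of the observed sequence is P(data|H) = 0.831·0.831 = 0.69056 and P(data|¬H) = 0.131·0.131 = 0.017161.
Bayes: P(H|data) = 0.042·0.69056 / (0.042·0.69056 + 0.958·0.017161) = 0.029004/0.045444 = 0.6382.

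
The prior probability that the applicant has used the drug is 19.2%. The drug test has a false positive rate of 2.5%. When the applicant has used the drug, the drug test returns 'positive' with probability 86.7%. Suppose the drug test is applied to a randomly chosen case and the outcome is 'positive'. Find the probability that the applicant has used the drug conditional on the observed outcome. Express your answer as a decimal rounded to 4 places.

Let H be the event that the applicant has used the drug. P(H) = 0.192, so P(¬H) = 0.808. With E the 'positive' result, P(E|H) = 0.867 and P(E|¬H) = 0.025.
P(E) = 0.867·0.192 + 0.025·0.808 = 0.16646 + 0.020200 = 0.18666.
By Bayes' theorem, P(H|E) = 0.16646 / 0.18666 = 0.8918.

P(H | E) ≈ 0.8918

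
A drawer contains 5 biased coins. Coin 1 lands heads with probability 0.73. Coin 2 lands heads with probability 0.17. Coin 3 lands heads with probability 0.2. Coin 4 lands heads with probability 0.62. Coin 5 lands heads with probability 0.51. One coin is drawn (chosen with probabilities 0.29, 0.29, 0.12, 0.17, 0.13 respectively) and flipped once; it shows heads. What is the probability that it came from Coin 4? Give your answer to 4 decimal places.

P(heads|C1) = 0.73; P(heads|C2) = 0.17; P(heads|C3) = 0.2; P(heads|C4) = 0.62; P(heads|C5) = 0.51.
Prior × likelihood for each source: 0.29·0.73=0.2117, 0.29·0.17=0.04930, 0.12·0.2=0.02400, 0.17·0.62=0.1054, 0.13·0.51=0.06630. Summing gives P(heads) = 0.45670.
P(Coin 4 | heads) = 0.1054 / 0.45670 = 0.2308.

Posterior probability ≈ 0.2308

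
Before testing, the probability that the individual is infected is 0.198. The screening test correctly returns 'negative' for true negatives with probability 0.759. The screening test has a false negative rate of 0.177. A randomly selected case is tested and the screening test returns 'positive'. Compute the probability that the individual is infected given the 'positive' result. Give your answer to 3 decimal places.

P(H | E) ≈ 0.457

Write H for 'the individual is infected'. Prior odds H:¬H = 0.198/0.802 = 0.24688. For the 'positive' outcome, the likelihood ratio is 0.823/0.241 = 3.4149.
Posterior odds = 0.24688 × 3.4149 = 0.84309, so P(H|E) = 0.84309/(1+0.84309) = 0.457.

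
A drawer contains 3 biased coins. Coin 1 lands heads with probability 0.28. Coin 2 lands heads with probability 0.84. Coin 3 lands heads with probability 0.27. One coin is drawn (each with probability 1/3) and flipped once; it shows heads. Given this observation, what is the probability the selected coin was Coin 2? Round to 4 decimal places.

Posterior probability ≈ 0.6043

P(heads|C1) = 0.28; P(heads|C2) = 0.84; P(heads|C3) = 0.27.
Prior × likelihood for each source: 0.333333·0.28=0.09333, 0.333333·0.84=0.2800, 0.333333·0.27=0.09000. Summing gives P(heads) = 0.46333.
P(Coin 2 | heads) = 0.2800 / 0.46333 = 0.6043.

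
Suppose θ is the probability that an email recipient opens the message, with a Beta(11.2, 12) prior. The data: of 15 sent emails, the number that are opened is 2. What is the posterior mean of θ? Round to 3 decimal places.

Observing 2 successes and 13 failures updates Beta(11.2, 12) by adding the success and failure counts to the two shape parameters: α = 11.2+2 = 13.2, β = 12+13 = 25.
Posterior mean = α/(α+β) = 13.2/38.2 = 0.346.

Posterior mean ≈ 0.346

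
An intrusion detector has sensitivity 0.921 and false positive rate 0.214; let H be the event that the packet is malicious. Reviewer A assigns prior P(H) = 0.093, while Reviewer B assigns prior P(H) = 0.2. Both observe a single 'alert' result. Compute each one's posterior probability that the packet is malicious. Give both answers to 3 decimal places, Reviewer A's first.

P('+'|H) = 0.921, P('+'|¬H) = 0.214.
Reviewer A: numerator 0.921·0.093 = 0.085653; evidence = 0.085653+0.214·0.907 = 0.27975; posterior = 0.306.
Reviewer B: numerator 0.921·0.2 = 0.18420; evidence = 0.18420+0.214·0.8 = 0.35540; posterior = 0.518.

Reviewer A: 0.306; Reviewer B: 0.518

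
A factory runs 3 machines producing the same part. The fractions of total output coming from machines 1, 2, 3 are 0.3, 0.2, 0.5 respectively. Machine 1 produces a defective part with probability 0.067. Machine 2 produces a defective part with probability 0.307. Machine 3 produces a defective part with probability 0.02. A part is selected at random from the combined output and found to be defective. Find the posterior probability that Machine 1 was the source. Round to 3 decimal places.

Posterior probability ≈ 0.220

P(defective|M1) = 0.067; P(defective|M2) = 0.307; P(defective|M3) = 0.02.
Prior × likelihood for each source: 0.3·0.067=0.02010, 0.2·0.307=0.06140, 0.5·0.02=0.01000. Summing gives P(defective) = 0.091500.
P(Machine 1 | defective) = 0.02010 / 0.091500 = 0.220.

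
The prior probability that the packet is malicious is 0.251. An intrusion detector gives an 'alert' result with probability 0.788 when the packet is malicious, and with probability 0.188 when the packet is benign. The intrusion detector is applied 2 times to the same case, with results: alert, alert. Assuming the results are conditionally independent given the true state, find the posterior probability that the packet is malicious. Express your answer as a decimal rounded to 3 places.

Posterior P(H) ≈ 0.855

With H the event that the packet is malicious, the joint likelihood of the observed sequence is P(data|H) = 0.788·0.788 = 0.62094 and P(data|¬H) = 0.188·0.188 = 0.035344.
Bayes: P(H|data) = 0.251·0.62094 / (0.251·0.62094 + 0.749·0.035344) = 0.15586/0.18233 = 0.8548.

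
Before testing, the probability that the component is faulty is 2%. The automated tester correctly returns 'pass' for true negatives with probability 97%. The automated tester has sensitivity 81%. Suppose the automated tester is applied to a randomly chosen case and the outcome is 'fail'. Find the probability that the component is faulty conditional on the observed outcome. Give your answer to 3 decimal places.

Let H be the event that the component is faulty. P(H) = 0.02, so P(¬H) = 0.98. With E the 'fail' result, P(E|H) = 0.81 and P(E|¬H) = 0.03.
P(E) = 0.81·0.02 + 0.03·0.98 = 0.016200 + 0.029400 = 0.045600.
By Bayes' theorem, P(H|E) = 0.016200 / 0.045600 = 0.355.

P(H | E) ≈ 0.355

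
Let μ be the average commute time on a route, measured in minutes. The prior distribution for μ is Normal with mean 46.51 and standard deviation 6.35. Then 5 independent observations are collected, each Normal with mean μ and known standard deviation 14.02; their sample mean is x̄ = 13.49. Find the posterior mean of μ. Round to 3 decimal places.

Prior precision 1/τ₀² = 1/6.35² = 0.0248000; data precision n/σ² = 5/14.02² = 0.0254375.
Posterior precision = 0.0248000 + 0.0254375 = 0.0502375.
Posterior mean = (0.0248000·46.51 + 0.0254375·13.49) / 0.0502375 = 29.791.

Posterior mean ≈ 29.791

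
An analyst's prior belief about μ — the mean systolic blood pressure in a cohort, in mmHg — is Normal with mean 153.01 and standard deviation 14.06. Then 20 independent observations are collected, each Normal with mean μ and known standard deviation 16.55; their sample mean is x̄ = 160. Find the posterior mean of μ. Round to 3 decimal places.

With known σ, the Normal prior is conjugate. Weight on the data is w = (n/σ²)/(n/σ² + 1/τ₀²) = 0.0730187/(0.0730187+0.00505859) = 0.93521.
Posterior mean = w·x̄ + (1−w)·μ₀ = 0.93521·160 + 0.064790·153.01 = 159.547.

Posterior mean ≈ 159.547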